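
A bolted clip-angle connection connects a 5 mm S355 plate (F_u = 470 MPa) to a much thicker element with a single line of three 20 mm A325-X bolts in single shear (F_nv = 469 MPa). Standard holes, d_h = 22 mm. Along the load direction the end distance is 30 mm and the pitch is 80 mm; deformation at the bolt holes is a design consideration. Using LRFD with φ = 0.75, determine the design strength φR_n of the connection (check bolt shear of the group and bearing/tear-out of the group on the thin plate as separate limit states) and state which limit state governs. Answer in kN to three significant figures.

Bolt shear: A_b = π·20²/4 = 314.2 mm²; R_n = 469 × 314.2 × 3 × 1 / 1000 = 442 kN → 0.75 × 442 = 332 kN.
Bearing (1.2 l_c t F_u ≤ 2.4 d t F_u): upper limit = 2.4·20·5·470 / 1000 = 112.8 kN.
  Edge l_c = 30 − 22/2 = 19 → r_n = 53.58 kN; interior l_c = 80 − 22 = 58 → r_n = 112.8 kN.
  R_n,bearing = 1·53.58 + 2·112.8 = 279.2 kN → 0.75 × 279.2 = 209 kN.
Bearing governs: 209 kN.

209 kN (bearing governs)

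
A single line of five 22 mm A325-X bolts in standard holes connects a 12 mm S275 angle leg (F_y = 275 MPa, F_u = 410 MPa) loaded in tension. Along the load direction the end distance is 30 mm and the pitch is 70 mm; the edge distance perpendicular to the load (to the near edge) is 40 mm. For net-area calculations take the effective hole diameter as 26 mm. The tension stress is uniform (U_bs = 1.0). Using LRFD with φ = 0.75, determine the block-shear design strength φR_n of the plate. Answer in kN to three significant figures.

527 kN

Shear plane L_v = 30 + 4·70 = 310 mm; A_gv = 310 × 12 = 3720 mm².
A_nv = (310 − 4.5·26) × 12 = 2316 mm².
A_nt = (40 − 0.5·26) × 12 = 324 mm².
0.6 F_u A_nv = 569.7 kN; 0.6 F_y A_gv = 613.8 kN → shear rupture governs the shear term.
R_n = 569.7 + 1.0 × 410 × 324 / 1000 = 702.6 kN.
Design strength φR_n = 0.75 × 702.6 = 527 kN.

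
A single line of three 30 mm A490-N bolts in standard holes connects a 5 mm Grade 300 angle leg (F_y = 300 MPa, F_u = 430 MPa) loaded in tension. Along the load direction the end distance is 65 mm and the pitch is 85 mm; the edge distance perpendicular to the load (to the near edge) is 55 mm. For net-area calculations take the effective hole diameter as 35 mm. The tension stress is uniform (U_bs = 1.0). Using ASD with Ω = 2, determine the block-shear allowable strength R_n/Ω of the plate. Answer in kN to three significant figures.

Shear plane L_v = 65 + 2·85 = 235 mm; A_gv = 235 × 5 = 1175 mm².
A_nv = (235 − 2.5·35) × 5 = 737.5 mm².
A_nt = (55 − 0.5·35) × 5 = 187.5 mm².
0.6 F_u A_nv = 190.3 kN; 0.6 F_y A_gv = 211.5 kN → shear rupture governs the shear term.
R_n = 190.3 + 1.0 × 430 × 187.5 / 1000 = 270.9 kN.
Allowable strength R_n/Ω = 270.9 / 2 = 135 kN.

135 kN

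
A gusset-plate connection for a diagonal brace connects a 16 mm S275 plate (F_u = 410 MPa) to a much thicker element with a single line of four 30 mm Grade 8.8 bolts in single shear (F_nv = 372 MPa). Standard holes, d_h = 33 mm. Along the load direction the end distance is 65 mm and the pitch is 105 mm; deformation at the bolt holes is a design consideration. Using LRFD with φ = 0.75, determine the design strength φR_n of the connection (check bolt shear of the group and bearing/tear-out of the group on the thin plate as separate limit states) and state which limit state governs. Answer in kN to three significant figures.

Bolt shear: A_b = π·30²/4 = 706.9 mm²; R_n = 372 × 706.9 × 4 × 1 / 1000 = 1052 kN → 0.75 × 1052 = 789 kN.
Bearing (1.2 l_c t F_u ≤ 2.4 d t F_u): upper limit = 2.4·30·16·410 / 1000 = 472.3 kN.
  Edge l_c = 65 − 33/2 = 48.5 → r_n = 381.8 kN; interior l_c = 105 − 33 = 72 → r_n = 472.3 kN.
  R_n,bearing = 1·381.8 + 3·472.3 = 1799 kN → 0.75 × 1799 = 1350 kN.
Bolt shear governs: 789 kN.

789 kN (bolt shear governs)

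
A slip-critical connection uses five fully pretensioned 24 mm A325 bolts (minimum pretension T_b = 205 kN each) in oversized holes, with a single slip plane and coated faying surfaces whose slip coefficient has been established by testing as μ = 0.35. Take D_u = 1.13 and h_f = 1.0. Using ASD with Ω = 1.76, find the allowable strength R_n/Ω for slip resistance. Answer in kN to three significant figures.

230 kN

R_n = μ · D_u · h_f · T_b · n_s · n_b = 0.35 × 1.13 × 1.0 × 205 × 1 × 5 = 405.4 kN.
Allowable strength R_n/Ω = 405.4 / 1.76 = 230 kN.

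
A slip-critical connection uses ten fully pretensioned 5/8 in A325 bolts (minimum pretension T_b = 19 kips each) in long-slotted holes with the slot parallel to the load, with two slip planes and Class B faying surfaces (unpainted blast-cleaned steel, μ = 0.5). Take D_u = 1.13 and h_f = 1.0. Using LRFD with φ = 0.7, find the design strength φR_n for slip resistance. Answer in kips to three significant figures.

R_n = μ · D_u · h_f · T_b · n_s · n_b = 0.5 × 1.13 × 1.0 × 19 × 2 × 10 = 214.7 kips.
Design strength φR_n = 0.7 × 214.7 = 150 kips.

150 kips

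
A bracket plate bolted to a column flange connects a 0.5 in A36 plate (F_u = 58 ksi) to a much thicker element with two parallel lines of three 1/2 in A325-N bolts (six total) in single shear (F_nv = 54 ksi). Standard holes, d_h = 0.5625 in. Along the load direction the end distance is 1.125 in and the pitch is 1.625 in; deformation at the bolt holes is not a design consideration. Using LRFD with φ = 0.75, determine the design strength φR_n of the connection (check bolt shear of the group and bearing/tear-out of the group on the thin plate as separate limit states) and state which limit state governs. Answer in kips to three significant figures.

Bolt shear: A_b = π·0.5²/4 = 0.1963 in²; R_n = 54 × 0.1963 × 6 × 1 = 63.62 kips → 0.75 × 63.62 = 47.7 kips.
Bearing (1.5 l_c t F_u ≤ 3.0 d t F_u): upper limit = 3.0·0.5·0.5·58 = 43.5 kips.
  Edge l_c = 1.125 − 0.5625/2 = 0.8438 → r_n = 36.7 kips; interior l_c = 1.625 − 0.5625 = 1.062 → r_n = 43.5 kips.
  R_n,bearing = 2·36.7 + 4·43.5 = 247.4 kips → 0.75 × 247.4 = 186 kips.
Bolt shear governs: 47.7 kips.

47.7 kips (bolt shear governs)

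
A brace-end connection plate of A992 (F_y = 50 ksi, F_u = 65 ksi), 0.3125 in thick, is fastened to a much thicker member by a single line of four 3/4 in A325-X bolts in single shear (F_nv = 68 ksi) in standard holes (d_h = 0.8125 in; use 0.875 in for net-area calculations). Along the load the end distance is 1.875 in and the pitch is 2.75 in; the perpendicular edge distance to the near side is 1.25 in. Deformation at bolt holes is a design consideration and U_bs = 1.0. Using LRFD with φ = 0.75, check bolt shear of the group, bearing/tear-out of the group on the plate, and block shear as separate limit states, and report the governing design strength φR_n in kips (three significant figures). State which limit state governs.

Bolt shear: A_b = π·0.75²/4 = 0.4418 in²; R_n = 68 × 0.4418 × 4 × 1 = 120.2 kips → 0.75 × 120.2 = 90.1 kips.
Bearing: edge l_c = 1.469, r_n = 35.8 kips; interior l_c = 1.938, r_n = 36.56 kips; R_n = 35.8 + 3·36.56 = 145.5 kips → 109 kips.
Block shear: A_gv = 3.164, A_nv = 2.207, A_nt = 0.2539 in²; R_n = min(0.6F_uA_nv, 0.6F_yA_gv) + U_bs·F_u·A_nt = 102.6 kips → 76.9 kips.
Block shear governs: 76.9 kips.

76.9 kips (block shear governs)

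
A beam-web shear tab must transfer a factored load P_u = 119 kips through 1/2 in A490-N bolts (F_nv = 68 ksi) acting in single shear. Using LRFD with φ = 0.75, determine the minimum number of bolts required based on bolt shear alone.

A_b = π·0.5²/4 = 0.1963 in².
Per-bolt design strength φR_n = 0.75 × 68 × 0.1963 × 1 = 10.01 kips.
n ≥ 119 / 10.01 = 11.88 → use 12 bolts.

12 bolts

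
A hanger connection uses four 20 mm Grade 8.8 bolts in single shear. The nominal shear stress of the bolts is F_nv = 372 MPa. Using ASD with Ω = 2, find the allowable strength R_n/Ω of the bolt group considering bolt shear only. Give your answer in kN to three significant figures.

234 kN

A_b = π × 20² / 4 = 314.2 mm².
R_n = F_nv · A_b · n · n_s = 372 × 314.2 × 4 × 1 / 1000 = 467.5 kN.
Allowable strength R_n/Ω = 467.5 / 2 = 234 kN.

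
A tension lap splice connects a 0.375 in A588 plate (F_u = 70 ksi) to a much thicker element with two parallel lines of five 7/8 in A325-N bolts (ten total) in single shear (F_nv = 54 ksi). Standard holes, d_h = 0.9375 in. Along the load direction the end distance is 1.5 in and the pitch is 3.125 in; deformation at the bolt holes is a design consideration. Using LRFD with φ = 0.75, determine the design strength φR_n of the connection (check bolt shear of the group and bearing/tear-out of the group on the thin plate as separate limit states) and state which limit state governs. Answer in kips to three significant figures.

Bolt shear: A_b = π·0.875²/4 = 0.6013 in²; R_n = 54 × 0.6013 × 10 × 1 = 324.7 kips → 0.75 × 324.7 = 244 kips.
Bearing (1.2 l_c t F_u ≤ 2.4 d t F_u): upper limit = 2.4·0.875·0.375·70 = 55.13 kips.
  Edge l_c = 1.5 − 0.9375/2 = 1.031 → r_n = 32.48 kips; interior l_c = 3.125 − 0.9375 = 2.188 → r_n = 55.13 kips.
  R_n,bearing = 2·32.48 + 8·55.13 = 506 kips → 0.75 × 506 = 379 kips.
Bolt shear governs: 244 kips.

244 kips (bolt shear governs)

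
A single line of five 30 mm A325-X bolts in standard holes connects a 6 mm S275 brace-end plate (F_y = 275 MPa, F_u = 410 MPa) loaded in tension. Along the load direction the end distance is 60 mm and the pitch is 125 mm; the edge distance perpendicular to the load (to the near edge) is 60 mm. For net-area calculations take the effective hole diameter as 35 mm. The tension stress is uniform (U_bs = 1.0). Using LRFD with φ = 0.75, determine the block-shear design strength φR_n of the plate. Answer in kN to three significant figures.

Shear plane L_v = 60 + 4·125 = 560 mm; A_gv = 560 × 6 = 3360 mm².
A_nv = (560 − 4.5·35) × 6 = 2415 mm².
A_nt = (60 − 0.5·35) × 6 = 255 mm².
0.6 F_u A_nv = 594.1 kN; 0.6 F_y A_gv = 554.4 kN → shear yielding governs the shear term.
R_n = 554.4 + 1.0 × 410 × 255 / 1000 = 658.9 kN.
Design strength φR_n = 0.75 × 658.9 = 494 kN.

494 kN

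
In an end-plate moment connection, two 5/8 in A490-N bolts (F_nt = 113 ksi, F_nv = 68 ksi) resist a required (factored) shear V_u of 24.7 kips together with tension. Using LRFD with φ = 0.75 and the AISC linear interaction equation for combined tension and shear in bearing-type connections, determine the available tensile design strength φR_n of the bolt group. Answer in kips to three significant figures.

A_b = π·0.625²/4 = 0.3068 in²; f_rv = 24.7 / (2 × 0.3068) = 40.25 ksi.
F'_nt = 1.3 F_nt − (F_nt / φF_nv) f_rv = 1.3·113 − (113/(0.75·68))·40.25 = 57.71 ksi, capped at F_nt → F'_nt = 57.71 ksi.
R_n = F'_nt · A_b · n = 57.71 × 0.3068 × 2 = 35.41 kips.
Design strength φR_n = 0.75 × 35.41 = 26.6 kips.

26.6 kips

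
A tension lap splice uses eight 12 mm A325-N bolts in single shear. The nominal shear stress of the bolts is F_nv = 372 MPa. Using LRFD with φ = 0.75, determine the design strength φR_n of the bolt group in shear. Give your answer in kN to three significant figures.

A_b = π × 12² / 4 = 113.1 mm².
R_n = F_nv · A_b · n · n_s = 372 × 113.1 × 8 × 1 / 1000 = 336.6 kN.
Design strength φR_n = 0.75 × 336.6 = 252 kN.

252 kN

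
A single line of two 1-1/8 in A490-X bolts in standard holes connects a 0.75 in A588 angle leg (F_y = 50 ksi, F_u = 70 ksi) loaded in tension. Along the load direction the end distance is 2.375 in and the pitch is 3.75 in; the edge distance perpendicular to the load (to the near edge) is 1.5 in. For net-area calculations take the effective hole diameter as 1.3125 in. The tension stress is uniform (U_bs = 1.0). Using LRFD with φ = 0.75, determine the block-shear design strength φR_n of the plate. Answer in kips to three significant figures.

131 kips

Shear plane L_v = 2.375 + 1·3.75 = 6.125 in; A_gv = 6.125 × 0.75 = 4.594 in².
A_nv = (6.125 − 1.5·1.3125) × 0.75 = 3.117 in².
A_nt = (1.5 − 0.5·1.3125) × 0.75 = 0.6328 in².
0.6 F_u A_nv = 130.9 kips; 0.6 F_y A_gv = 137.8 kips → shear rupture governs the shear term.
R_n = 130.9 + 1.0 × 70 × 0.6328 = 175.2 kips.
Design strength φR_n = 0.75 × 175.2 = 131 kips.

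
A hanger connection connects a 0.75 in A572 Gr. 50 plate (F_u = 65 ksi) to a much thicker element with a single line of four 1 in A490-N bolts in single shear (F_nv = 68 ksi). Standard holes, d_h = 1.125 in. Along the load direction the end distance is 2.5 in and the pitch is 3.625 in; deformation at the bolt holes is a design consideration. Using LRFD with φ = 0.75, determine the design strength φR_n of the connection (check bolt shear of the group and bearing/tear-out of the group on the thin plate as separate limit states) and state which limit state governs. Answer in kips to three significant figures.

Bolt shear: A_b = π·1²/4 = 0.7854 in²; R_n = 68 × 0.7854 × 4 × 1 = 213.6 kips → 0.75 × 213.6 = 160 kips.
Bearing (1.2 l_c t F_u ≤ 2.4 d t F_u): upper limit = 2.4·1·0.75·65 = 117 kips.
  Edge l_c = 2.5 − 1.125/2 = 1.938 → r_n = 113.3 kips; interior l_c = 3.625 − 1.125 = 2.5 → r_n = 117 kips.
  R_n,bearing = 1·113.3 + 3·117 = 464.3 kips → 0.75 × 464.3 = 348 kips.
Bolt shear governs: 160 kips.

160 kips (bolt shear governs)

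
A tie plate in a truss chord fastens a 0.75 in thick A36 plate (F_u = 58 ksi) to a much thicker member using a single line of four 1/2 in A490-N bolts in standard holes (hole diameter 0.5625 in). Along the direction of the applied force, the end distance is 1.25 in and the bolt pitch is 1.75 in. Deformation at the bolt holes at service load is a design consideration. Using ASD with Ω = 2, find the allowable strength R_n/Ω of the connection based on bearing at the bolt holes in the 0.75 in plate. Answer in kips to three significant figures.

104 kips

Per bolt r_n = 1.2 l_c t F_u ≤ 2.4 d t F_u; upper limit = 2.4 × 0.5 × 0.75 × 58 = 52.2 kips.
Edge bolt: l_c = 1.25 − 0.5625/2 = 0.9688 in → 1.2 × 0.9688 × 0.75 × 58 = 50.57 → r_n = 50.57 kips.
Interior bolts: l_c = 1.75 − 0.5625 = 1.188 in → 1.2 × 1.188 × 0.75 × 58 = 61.99 → r_n = 52.2 kips.
R_n = 1 × 50.57 + 3 × 52.2 = 207.2 kips.
Allowable strength R_n/Ω = 207.2 / 2 = 104 kips.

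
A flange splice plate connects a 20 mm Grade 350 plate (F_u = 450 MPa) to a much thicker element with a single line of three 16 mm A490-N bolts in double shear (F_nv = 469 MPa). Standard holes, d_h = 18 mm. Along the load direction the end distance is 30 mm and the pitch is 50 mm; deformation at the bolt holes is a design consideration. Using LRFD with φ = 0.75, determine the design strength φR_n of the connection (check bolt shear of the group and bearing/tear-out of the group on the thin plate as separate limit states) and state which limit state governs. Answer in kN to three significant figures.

Bolt shear: A_b = π·16²/4 = 201.1 mm²; R_n = 469 × 201.1 × 3 × 2 / 1000 = 565.8 kN → 0.75 × 565.8 = 424 kN.
Bearing (1.2 l_c t F_u ≤ 2.4 d t F_u): upper limit = 2.4·16·20·450 / 1000 = 345.6 kN.
  Edge l_c = 30 − 18/2 = 21 → r_n = 226.8 kN; interior l_c = 50 − 18 = 32 → r_n = 345.6 kN.
  R_n,bearing = 1·226.8 + 2·345.6 = 918 kN → 0.75 × 918 = 688 kN.
Bolt shear governs: 424 kN.

424 kN (bolt shear governs)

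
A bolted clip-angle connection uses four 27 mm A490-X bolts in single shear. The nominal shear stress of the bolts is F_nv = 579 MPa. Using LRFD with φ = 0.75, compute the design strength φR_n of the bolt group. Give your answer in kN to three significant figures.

995 kN

A_b = π × 27² / 4 = 572.6 mm².
R_n = F_nv · A_b · n · n_s = 579 × 572.6 × 4 × 1 / 1000 = 1326 kN.
Design strength φR_n = 0.75 × 1326 = 995 kN.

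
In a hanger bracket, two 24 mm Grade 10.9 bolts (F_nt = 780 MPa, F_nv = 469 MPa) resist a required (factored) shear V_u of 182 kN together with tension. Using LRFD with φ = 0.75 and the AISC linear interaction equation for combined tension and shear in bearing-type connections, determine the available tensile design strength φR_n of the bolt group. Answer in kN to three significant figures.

A_b = π·24²/4 = 452.4 mm²; f_rv = 182 × 1000 / (2 × 452.4) = 201.2 MPa.
F'_nt = 1.3 F_nt − (F_nt / φF_nv) f_rv = 1.3·780 − (780/(0.75·469))·201.2 = 567.9 MPa, capped at F_nt → F'_nt = 567.9 MPa.
R_n = F'_nt · A_b · n = 567.9 × 452.4 × 2 / 1000 = 513.9 kN.
Design strength φR_n = 0.75 × 513.9 = 385 kN.

385 kN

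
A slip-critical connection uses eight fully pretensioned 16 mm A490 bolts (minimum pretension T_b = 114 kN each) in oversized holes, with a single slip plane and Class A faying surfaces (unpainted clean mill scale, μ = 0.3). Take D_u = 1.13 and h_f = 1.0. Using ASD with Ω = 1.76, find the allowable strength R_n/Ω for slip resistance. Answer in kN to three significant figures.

R_n = μ · D_u · h_f · T_b · n_s · n_b = 0.3 × 1.13 × 1.0 × 114 × 1 × 8 = 309.2 kN.
Allowable strength R_n/Ω = 309.2 / 1.76 = 176 kN.

176 kN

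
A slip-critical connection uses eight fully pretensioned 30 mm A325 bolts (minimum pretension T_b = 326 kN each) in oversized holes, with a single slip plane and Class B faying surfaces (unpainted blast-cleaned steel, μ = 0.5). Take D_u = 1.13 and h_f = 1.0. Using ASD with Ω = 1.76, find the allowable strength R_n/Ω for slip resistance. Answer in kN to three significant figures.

R_n = μ · D_u · h_f · T_b · n_s · n_b = 0.5 × 1.13 × 1.0 × 326 × 1 × 8 = 1474 kN.
Allowable strength R_n/Ω = 1474 / 1.76 = 837 kN.

837 kN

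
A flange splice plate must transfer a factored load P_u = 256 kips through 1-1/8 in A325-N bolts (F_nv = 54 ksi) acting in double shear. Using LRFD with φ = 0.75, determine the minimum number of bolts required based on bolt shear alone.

4 bolts

A_b = π·1.125²/4 = 0.994 in².
Per-bolt design strength φR_n = 0.75 × 54 × 0.994 × 2 = 80.52 kips.
n ≥ 256 / 80.52 = 3.18 → use 4 bolts.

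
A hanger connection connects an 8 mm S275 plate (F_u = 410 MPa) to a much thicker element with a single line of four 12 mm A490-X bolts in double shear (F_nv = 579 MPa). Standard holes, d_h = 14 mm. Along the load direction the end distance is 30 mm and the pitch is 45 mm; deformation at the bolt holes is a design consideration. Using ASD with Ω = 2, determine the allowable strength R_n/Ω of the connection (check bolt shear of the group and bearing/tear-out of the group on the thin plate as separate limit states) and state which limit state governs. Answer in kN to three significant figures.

Bolt shear: A_b = π·12²/4 = 113.1 mm²; R_n = 579 × 113.1 × 4 × 2 / 1000 = 523.9 kN → 523.9 / 2 = 262 kN.
Bearing (1.2 l_c t F_u ≤ 2.4 d t F_u): upper limit = 2.4·12·8·410 / 1000 = 94.46 kN.
  Edge l_c = 30 − 14/2 = 23 → r_n = 90.53 kN; interior l_c = 45 − 14 = 31 → r_n = 94.46 kN.
  R_n,bearing = 1·90.53 + 3·94.46 = 373.9 kN → 373.9 / 2 = 187 kN.
Bearing governs: 187 kN.

187 kN (bearing governs)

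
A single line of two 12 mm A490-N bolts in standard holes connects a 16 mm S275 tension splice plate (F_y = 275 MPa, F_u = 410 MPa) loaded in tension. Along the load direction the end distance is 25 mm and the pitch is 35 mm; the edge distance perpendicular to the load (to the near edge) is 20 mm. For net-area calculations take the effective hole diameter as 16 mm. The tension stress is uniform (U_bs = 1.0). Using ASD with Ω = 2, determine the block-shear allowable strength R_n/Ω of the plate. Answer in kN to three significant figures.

110 kN

Shear plane L_v = 25 + 1·35 = 60 mm; A_gv = 60 × 16 = 960 mm².
A_nv = (60 − 1.5·16) × 16 = 576 mm².
A_nt = (20 − 0.5·16) × 16 = 192 mm².
0.6 F_u A_nv = 141.7 kN; 0.6 F_y A_gv = 158.4 kN → shear rupture governs the shear term.
R_n = 141.7 + 1.0 × 410 × 192 / 1000 = 220.4 kN.
Allowable strength R_n/Ω = 220.4 / 2 = 110 kN.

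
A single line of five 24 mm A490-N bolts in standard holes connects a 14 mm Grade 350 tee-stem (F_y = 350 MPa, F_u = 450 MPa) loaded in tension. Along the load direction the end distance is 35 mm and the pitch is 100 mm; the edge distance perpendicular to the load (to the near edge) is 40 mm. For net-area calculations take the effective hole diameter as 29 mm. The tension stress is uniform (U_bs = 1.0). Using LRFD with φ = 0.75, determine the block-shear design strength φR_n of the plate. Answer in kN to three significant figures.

Shear plane L_v = 35 + 4·100 = 435 mm; A_gv = 435 × 14 = 6090 mm².
A_nv = (435 − 4.5·29) × 14 = 4263 mm².
A_nt = (40 − 0.5·29) × 14 = 357 mm².
0.6 F_u A_nv = 1151 kN; 0.6 F_y A_gv = 1279 kN → shear rupture governs the shear term.
R_n = 1151 + 1.0 × 450 × 357 / 1000 = 1312 kN.
Design strength φR_n = 0.75 × 1312 = 984 kN.

984 kN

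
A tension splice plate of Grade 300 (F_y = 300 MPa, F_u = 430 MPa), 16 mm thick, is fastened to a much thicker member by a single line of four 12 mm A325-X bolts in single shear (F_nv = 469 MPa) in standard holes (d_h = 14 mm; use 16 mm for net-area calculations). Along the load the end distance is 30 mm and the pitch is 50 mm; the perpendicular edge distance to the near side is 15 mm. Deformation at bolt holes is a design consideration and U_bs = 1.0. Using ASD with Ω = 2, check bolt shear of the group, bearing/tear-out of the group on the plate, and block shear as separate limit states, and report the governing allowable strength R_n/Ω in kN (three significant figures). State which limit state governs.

106 kN (bolt shear governs)

Bolt shear: A_b = π·12²/4 = 113.1 mm²; R_n = 469 × 113.1 × 4 × 1 / 1000 = 212.2 kN → 212.2 / 2 = 106 kN.
Bearing: edge l_c = 23, r_n = 189.9 kN; interior l_c = 36, r_n = 198.1 kN; R_n = 189.9 + 3·198.1 = 784.3 kN → 392 kN.
Block shear: A_gv = 2880, A_nv = 1984, A_nt = 112 mm²; R_n = min(0.6F_uA_nv, 0.6F_yA_gv) + U_bs·F_u·A_nt = 560 kN → 280 kN.
Bolt shear governs: 106 kN.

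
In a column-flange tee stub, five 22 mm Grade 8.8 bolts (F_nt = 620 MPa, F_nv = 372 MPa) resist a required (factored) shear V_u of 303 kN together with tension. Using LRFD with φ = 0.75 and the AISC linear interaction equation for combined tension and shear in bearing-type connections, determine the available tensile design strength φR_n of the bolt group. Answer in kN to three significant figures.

A_b = π·22²/4 = 380.1 mm²; f_rv = 303 × 1000 / (5 × 380.1) = 159.4 MPa.
F'_nt = 1.3 F_nt − (F_nt / φF_nv) f_rv = 1.3·620 − (620/(0.75·372))·159.4 = 451.7 MPa, capped at F_nt → F'_nt = 451.7 MPa.
R_n = F'_nt · A_b · n = 451.7 × 380.1 × 5 / 1000 = 858.6 kN.
Design strength φR_n = 0.75 × 858.6 = 644 kN.

644 kN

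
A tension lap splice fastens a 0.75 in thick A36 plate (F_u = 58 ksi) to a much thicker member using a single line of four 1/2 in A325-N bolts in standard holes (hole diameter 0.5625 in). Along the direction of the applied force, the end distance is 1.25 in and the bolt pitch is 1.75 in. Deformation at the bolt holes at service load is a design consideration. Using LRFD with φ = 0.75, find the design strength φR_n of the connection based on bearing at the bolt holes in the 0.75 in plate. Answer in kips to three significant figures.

Per bolt r_n = 1.2 l_c t F_u ≤ 2.4 d t F_u; upper limit = 2.4 × 0.5 × 0.75 × 58 = 52.2 kips.
Edge bolt: l_c = 1.25 − 0.5625/2 = 0.9688 in → 1.2 × 0.9688 × 0.75 × 58 = 50.57 → r_n = 50.57 kips.
Interior bolts: l_c = 1.75 − 0.5625 = 1.188 in → 1.2 × 1.188 × 0.75 × 58 = 61.99 → r_n = 52.2 kips.
R_n = 1 × 50.57 + 3 × 52.2 = 207.2 kips.
Design strength φR_n = 0.75 × 207.2 = 155 kips.

155 kips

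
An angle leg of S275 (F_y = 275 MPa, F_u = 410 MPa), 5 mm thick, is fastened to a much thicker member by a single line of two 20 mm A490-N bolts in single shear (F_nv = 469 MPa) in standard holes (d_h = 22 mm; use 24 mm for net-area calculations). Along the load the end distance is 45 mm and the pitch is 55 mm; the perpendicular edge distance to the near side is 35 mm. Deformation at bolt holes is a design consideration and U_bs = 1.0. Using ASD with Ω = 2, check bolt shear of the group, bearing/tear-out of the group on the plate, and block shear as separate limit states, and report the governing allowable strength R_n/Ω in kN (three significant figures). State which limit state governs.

Bolt shear: A_b = π·20²/4 = 314.2 mm²; R_n = 469 × 314.2 × 2 × 1 / 1000 = 294.7 kN → 294.7 / 2 = 147 kN.
Bearing: edge l_c = 34, r_n = 83.64 kN; interior l_c = 33, r_n = 81.18 kN; R_n = 83.64 + 1·81.18 = 164.8 kN → 82.4 kN.
Block shear: A_gv = 500, A_nv = 320, A_nt = 115 mm²; R_n = min(0.6F_uA_nv, 0.6F_yA_gv) + U_bs·F_u·A_nt = 125.9 kN → 62.9 kN.
Block shear governs: 62.9 kN.

62.9 kN (block shear governs)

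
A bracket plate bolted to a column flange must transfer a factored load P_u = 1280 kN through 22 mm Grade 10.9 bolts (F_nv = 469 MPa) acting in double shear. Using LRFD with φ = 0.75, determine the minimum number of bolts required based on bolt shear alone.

A_b = π·22²/4 = 380.1 mm².
Per-bolt design strength φR_n = 0.75 × 469 × 380.1 × 2 / 1000 = 267.4 kN.
n ≥ 1280 / 267.4 = 4.786 → use 5 bolts.

5 bolts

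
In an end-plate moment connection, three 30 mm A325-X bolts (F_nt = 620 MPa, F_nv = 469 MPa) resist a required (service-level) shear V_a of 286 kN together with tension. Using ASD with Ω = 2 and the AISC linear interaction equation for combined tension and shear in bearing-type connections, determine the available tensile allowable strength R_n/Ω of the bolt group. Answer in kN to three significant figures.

477 kN

A_b = π·30²/4 = 706.9 mm²; f_rv = 286 × 1000 / (3 × 706.9) = 134.9 MPa.
F'_nt = 1.3 F_nt − (Ω F_nt / F_nv) f_rv = 1.3·620 − (2·620/469)·134.9 = 449.4 MPa, capped at F_nt → F'_nt = 449.4 MPa.
R_n = F'_nt · A_b · n = 449.4 × 706.9 × 3 / 1000 = 953 kN.
Allowable strength R_n/Ω = 953 / 2 = 477 kN.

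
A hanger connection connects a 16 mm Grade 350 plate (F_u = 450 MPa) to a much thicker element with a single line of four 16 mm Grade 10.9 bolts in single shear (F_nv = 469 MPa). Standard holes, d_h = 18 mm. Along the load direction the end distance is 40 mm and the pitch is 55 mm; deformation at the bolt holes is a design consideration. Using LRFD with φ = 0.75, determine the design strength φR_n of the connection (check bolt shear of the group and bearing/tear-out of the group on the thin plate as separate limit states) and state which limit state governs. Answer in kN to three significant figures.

283 kN (bolt shear governs)

Bolt shear: A_b = π·16²/4 = 201.1 mm²; R_n = 469 × 201.1 × 4 × 1 / 1000 = 377.2 kN → 0.75 × 377.2 = 283 kN.
Bearing (1.2 l_c t F_u ≤ 2.4 d t F_u): upper limit = 2.4·16·16·450 / 1000 = 276.5 kN.
  Edge l_c = 40 − 18/2 = 31 → r_n = 267.8 kN; interior l_c = 55 − 18 = 37 → r_n = 276.5 kN.
  R_n,bearing = 1·267.8 + 3·276.5 = 1097 kN → 0.75 × 1097 = 823 kN.
Bolt shear governs: 283 kN.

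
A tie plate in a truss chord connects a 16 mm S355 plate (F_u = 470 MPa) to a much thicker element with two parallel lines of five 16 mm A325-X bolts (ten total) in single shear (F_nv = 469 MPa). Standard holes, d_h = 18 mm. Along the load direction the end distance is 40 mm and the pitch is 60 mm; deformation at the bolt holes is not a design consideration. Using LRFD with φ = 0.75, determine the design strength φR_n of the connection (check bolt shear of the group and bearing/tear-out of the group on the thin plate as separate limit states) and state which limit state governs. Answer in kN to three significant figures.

707 kN (bolt shear governs)

Bolt shear: A_b = π·16²/4 = 201.1 mm²; R_n = 469 × 201.1 × 10 × 1 / 1000 = 943 kN → 0.75 × 943 = 707 kN.
Bearing (1.5 l_c t F_u ≤ 3.0 d t F_u): upper limit = 3.0·16·16·470 / 1000 = 361 kN.
  Edge l_c = 40 − 18/2 = 31 → r_n = 349.7 kN; interior l_c = 60 − 18 = 42 → r_n = 361 kN.
  R_n,bearing = 2·349.7 + 8·361 = 3587 kN → 0.75 × 3587 = 2690 kN.
Bolt shear governs: 707 kN.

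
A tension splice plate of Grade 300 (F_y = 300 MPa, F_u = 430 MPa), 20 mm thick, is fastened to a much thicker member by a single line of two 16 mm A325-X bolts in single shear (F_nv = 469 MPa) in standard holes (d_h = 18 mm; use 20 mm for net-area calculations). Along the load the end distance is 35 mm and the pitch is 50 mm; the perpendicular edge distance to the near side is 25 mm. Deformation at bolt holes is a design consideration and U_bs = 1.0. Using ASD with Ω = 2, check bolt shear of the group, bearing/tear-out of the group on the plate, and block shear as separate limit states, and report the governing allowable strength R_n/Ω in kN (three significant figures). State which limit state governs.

Bolt shear: A_b = π·16²/4 = 201.1 mm²; R_n = 469 × 201.1 × 2 × 1 / 1000 = 188.6 kN → 188.6 / 2 = 94.3 kN.
Bearing: edge l_c = 26, r_n = 268.3 kN; interior l_c = 32, r_n = 330.2 kN; R_n = 268.3 + 1·330.2 = 598.6 kN → 299 kN.
Block shear: A_gv = 1700, A_nv = 1100, A_nt = 300 mm²; R_n = min(0.6F_uA_nv, 0.6F_yA_gv) + U_bs·F_u·A_nt = 412.8 kN → 206 kN.
Bolt shear governs: 94.3 kN.

94.3 kN (bolt shear governs)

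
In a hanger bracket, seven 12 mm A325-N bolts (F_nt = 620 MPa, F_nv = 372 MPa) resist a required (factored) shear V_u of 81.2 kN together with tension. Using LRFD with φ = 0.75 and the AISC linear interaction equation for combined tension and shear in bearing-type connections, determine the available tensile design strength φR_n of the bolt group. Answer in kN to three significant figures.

A_b = π·12²/4 = 113.1 mm²; f_rv = 81.2 × 1000 / (7 × 113.1) = 102.6 MPa.
F'_nt = 1.3 F_nt − (F_nt / φF_nv) f_rv = 1.3·620 − (620/(0.75·372))·102.6 = 578.1 MPa, capped at F_nt → F'_nt = 578.1 MPa.
R_n = F'_nt · A_b · n = 578.1 × 113.1 × 7 / 1000 = 457.7 kN.
Design strength φR_n = 0.75 × 457.7 = 343 kN.

343 kN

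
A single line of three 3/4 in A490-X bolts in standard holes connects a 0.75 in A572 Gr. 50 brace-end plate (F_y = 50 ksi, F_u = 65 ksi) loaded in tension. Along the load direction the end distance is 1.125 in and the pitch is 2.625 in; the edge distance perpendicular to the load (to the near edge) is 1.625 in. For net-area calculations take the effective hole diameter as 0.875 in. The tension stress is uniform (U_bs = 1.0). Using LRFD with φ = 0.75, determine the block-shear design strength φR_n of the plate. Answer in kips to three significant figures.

135 kips

Shear plane L_v = 1.125 + 2·2.625 = 6.375 in; A_gv = 6.375 × 0.75 = 4.781 in².
A_nv = (6.375 − 2.5·0.875) × 0.75 = 3.141 in².
A_nt = (1.625 − 0.5·0.875) × 0.75 = 0.8906 in².
0.6 F_u A_nv = 122.5 kips; 0.6 F_y A_gv = 143.4 kips → shear rupture governs the shear term.
R_n = 122.5 + 1.0 × 65 × 0.8906 = 180.4 kips.
Design strength φR_n = 0.75 × 180.4 = 135 kips.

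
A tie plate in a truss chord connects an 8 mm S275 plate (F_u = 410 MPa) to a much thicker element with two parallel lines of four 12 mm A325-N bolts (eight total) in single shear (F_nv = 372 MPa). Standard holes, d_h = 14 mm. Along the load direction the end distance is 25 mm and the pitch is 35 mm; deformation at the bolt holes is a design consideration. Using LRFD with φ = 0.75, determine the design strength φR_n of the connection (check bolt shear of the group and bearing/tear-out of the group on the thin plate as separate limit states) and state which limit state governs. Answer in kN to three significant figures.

252 kN (bolt shear governs)

Bolt shear: A_b = π·12²/4 = 113.1 mm²; R_n = 372 × 113.1 × 8 × 1 / 1000 = 336.6 kN → 0.75 × 336.6 = 252 kN.
Bearing (1.2 l_c t F_u ≤ 2.4 d t F_u): upper limit = 2.4·12·8·410 / 1000 = 94.46 kN.
  Edge l_c = 25 − 14/2 = 18 → r_n = 70.85 kN; interior l_c = 35 − 14 = 21 → r_n = 82.66 kN.
  R_n,bearing = 2·70.85 + 6·82.66 = 637.6 kN → 0.75 × 637.6 = 478 kN.
Bolt shear governs: 252 kN.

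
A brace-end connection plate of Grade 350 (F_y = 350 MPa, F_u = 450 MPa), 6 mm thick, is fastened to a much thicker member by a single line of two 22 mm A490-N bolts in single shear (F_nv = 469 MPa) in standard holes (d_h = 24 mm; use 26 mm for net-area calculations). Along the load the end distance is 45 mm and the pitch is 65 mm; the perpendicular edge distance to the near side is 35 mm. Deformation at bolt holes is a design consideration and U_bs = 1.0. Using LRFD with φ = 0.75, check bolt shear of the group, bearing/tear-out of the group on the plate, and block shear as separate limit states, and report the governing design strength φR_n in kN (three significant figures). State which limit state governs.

Bolt shear: A_b = π·22²/4 = 380.1 mm²; R_n = 469 × 380.1 × 2 × 1 / 1000 = 356.6 kN → 0.75 × 356.6 = 267 kN.
Bearing: edge l_c = 33, r_n = 106.9 kN; interior l_c = 41, r_n = 132.8 kN; R_n = 106.9 + 1·132.8 = 239.8 kN → 180 kN.
Block shear: A_gv = 660, A_nv = 426, A_nt = 132 mm²; R_n = min(0.6F_uA_nv, 0.6F_yA_gv) + U_bs·F_u·A_nt = 174.4 kN → 131 kN.
Block shear governs: 131 kN.

131 kN (block shear governs)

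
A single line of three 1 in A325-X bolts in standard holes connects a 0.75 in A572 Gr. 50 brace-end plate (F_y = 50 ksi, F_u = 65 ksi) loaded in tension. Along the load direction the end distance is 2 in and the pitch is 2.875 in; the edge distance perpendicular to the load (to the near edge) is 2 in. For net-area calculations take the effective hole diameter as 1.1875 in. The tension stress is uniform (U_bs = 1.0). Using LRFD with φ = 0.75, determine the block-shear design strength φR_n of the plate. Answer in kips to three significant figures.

156 kips

Shear plane L_v = 2 + 2·2.875 = 7.75 in; A_gv = 7.75 × 0.75 = 5.812 in².
A_nv = (7.75 − 2.5·1.1875) × 0.75 = 3.586 in².
A_nt = (2 − 0.5·1.1875) × 0.75 = 1.055 in².
0.6 F_u A_nv = 139.9 kips; 0.6 F_y A_gv = 174.4 kips → shear rupture governs the shear term.
R_n = 139.9 + 1.0 × 65 × 1.055 = 208.4 kips.
Design strength φR_n = 0.75 × 208.4 = 156 kips.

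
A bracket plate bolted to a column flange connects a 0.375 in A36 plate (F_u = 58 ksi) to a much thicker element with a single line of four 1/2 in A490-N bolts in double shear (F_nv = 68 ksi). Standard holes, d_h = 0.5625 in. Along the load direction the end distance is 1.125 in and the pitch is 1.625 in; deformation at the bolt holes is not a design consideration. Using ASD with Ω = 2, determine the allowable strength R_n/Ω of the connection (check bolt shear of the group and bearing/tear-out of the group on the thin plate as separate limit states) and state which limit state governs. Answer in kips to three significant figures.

53.4 kips (bolt shear governs)

Bolt shear: A_b = π·0.5²/4 = 0.1963 in²; R_n = 68 × 0.1963 × 4 × 2 = 106.8 kips → 106.8 / 2 = 53.4 kips.
Bearing (1.5 l_c t F_u ≤ 3.0 d t F_u): upper limit = 3.0·0.5·0.375·58 = 32.62 kips.
  Edge l_c = 1.125 − 0.5625/2 = 0.8438 → r_n = 27.53 kips; interior l_c = 1.625 − 0.5625 = 1.062 → r_n = 32.62 kips.
  R_n,bearing = 1·27.53 + 3·32.62 = 125.4 kips → 125.4 / 2 = 62.7 kips.
Bolt shear governs: 53.4 kips.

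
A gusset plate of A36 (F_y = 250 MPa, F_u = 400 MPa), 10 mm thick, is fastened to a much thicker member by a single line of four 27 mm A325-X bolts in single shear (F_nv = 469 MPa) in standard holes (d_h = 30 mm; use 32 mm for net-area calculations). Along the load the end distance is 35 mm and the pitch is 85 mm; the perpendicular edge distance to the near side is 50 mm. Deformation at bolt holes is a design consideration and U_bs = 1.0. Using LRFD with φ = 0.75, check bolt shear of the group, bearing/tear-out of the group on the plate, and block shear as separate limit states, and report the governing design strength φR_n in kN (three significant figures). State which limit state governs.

Bolt shear: A_b = π·27²/4 = 572.6 mm²; R_n = 469 × 572.6 × 4 × 1 / 1000 = 1074 kN → 0.75 × 1074 = 806 kN.
Bearing: edge l_c = 20, r_n = 96 kN; interior l_c = 55, r_n = 259.2 kN; R_n = 96 + 3·259.2 = 873.6 kN → 655 kN.
Block shear: A_gv = 2900, A_nv = 1780, A_nt = 340 mm²; R_n = min(0.6F_uA_nv, 0.6F_yA_gv) + U_bs·F_u·A_nt = 563.2 kN → 422 kN.
Block shear governs: 422 kN.

422 kN (block shear governs)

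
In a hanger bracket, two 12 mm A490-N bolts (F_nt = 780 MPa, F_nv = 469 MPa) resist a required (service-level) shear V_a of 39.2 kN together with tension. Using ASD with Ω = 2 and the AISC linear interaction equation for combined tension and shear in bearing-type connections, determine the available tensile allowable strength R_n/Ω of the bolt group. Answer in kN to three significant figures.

49.5 kN

A_b = π·12²/4 = 113.1 mm²; f_rv = 39.2 × 1000 / (2 × 113.1) = 173.3 MPa.
F'_nt = 1.3 F_nt − (Ω F_nt / F_nv) f_rv = 1.3·780 − (2·780/469)·173.3 = 437.6 MPa, capped at F_nt → F'_nt = 437.6 MPa.
R_n = F'_nt · A_b · n = 437.6 × 113.1 × 2 / 1000 = 98.97 kN.
Allowable strength R_n/Ω = 98.97 / 2 = 49.5 kN.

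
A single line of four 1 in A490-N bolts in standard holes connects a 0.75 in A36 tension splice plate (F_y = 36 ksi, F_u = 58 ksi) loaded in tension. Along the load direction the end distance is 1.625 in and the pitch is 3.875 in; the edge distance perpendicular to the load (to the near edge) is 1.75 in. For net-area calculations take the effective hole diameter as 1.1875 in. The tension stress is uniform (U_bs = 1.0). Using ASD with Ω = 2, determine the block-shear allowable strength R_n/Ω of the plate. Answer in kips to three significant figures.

Shear plane L_v = 1.625 + 3·3.875 = 13.25 in; A_gv = 13.25 × 0.75 = 9.938 in².
A_nv = (13.25 − 3.5·1.1875) × 0.75 = 6.82 in².
A_nt = (1.75 − 0.5·1.1875) × 0.75 = 0.8672 in².
0.6 F_u A_nv = 237.3 kips; 0.6 F_y A_gv = 214.6 kips → shear yielding governs the shear term.
R_n = 214.6 + 1.0 × 58 × 0.8672 = 264.9 kips.
Allowable strength R_n/Ω = 264.9 / 2 = 132 kips.

132 kips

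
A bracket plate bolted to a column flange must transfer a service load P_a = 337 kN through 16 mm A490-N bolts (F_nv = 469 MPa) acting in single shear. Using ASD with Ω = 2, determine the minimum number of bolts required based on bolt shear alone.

8 bolts

A_b = π·16²/4 = 201.1 mm².
Per-bolt allowable strength R_n/Ω = 469 × 201.1 × 1 / 1000 / 2 = 47.15 kN.
n ≥ 337 / 47.15 = 7.148 → use 8 bolts.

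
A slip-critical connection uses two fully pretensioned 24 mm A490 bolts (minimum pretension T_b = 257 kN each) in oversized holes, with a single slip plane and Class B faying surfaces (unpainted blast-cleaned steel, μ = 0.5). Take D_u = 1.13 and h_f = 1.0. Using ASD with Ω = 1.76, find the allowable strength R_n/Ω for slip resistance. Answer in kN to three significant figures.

R_n = μ · D_u · h_f · T_b · n_s · n_b = 0.5 × 1.13 × 1.0 × 257 × 1 × 2 = 290.4 kN.
Allowable strength R_n/Ω = 290.4 / 1.76 = 165 kN.

165 kN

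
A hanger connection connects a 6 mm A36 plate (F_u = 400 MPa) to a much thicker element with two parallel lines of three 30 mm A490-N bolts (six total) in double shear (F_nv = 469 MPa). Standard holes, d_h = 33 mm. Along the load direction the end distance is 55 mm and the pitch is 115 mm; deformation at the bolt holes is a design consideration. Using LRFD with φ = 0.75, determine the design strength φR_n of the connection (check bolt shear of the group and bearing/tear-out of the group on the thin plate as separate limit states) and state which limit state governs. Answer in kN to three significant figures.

685 kN (bearing governs)

Bolt shear: A_b = π·30²/4 = 706.9 mm²; R_n = 469 × 706.9 × 6 × 2 / 1000 = 3978 kN → 0.75 × 3978 = 2980 kN.
Bearing (1.2 l_c t F_u ≤ 2.4 d t F_u): upper limit = 2.4·30·6·400 / 1000 = 172.8 kN.
  Edge l_c = 55 − 33/2 = 38.5 → r_n = 110.9 kN; interior l_c = 115 − 33 = 82 → r_n = 172.8 kN.
  R_n,bearing = 2·110.9 + 4·172.8 = 913 kN → 0.75 × 913 = 685 kN.
Bearing governs: 685 kN.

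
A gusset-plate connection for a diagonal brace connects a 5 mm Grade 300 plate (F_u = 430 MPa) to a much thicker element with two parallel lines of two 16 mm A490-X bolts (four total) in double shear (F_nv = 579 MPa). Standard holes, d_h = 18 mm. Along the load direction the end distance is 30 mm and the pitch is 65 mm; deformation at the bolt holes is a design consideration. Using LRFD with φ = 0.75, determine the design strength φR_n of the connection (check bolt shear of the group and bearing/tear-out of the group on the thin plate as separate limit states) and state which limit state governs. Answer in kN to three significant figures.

205 kN (bearing governs)

Bolt shear: A_b = π·16²/4 = 201.1 mm²; R_n = 579 × 201.1 × 4 × 2 / 1000 = 931.3 kN → 0.75 × 931.3 = 698 kN.
Bearing (1.2 l_c t F_u ≤ 2.4 d t F_u): upper limit = 2.4·16·5·430 / 1000 = 82.56 kN.
  Edge l_c = 30 − 18/2 = 21 → r_n = 54.18 kN; interior l_c = 65 − 18 = 47 → r_n = 82.56 kN.
  R_n,bearing = 2·54.18 + 2·82.56 = 273.5 kN → 0.75 × 273.5 = 205 kN.
Bearing governs: 205 kN.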